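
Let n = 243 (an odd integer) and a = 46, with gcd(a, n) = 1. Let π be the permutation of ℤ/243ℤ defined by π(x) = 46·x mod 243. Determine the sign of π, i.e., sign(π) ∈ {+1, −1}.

Orbit of 127 under x↦46x: [127, 10, 217, 19, 145, 109, 154]… (length divides ord_243(46)).
Decompose π into cycles: lengths [27, 27, 27, 27, 27, 27, 9, 9, 9, 9, 9, 9, 3, 3, 3, 3, 3, 3, 1, 1, 1, 1, 1, 1, 1, 1, 1] (27 cycles, including the fixed point 0).
Σ(ℓ_i−1) = 243−27 = 216; sign = (−1)^216 = +1.
(46|243)_J = +1 (Zolotarev's lemma cross-check).

+1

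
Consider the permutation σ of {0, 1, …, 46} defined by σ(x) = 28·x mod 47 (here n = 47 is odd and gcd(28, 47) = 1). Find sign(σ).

+1

Start at x=32: 32 → 3 → 37 → 2 → 9 → 17 → 6 → … (one orbit).
π_28 has 3 disjoint cycles with lengths [23, 23, 1] on {0,…,46}.
sign(π) = (−1)^{n − #cycles} = (−1)^{47−3} = (−1)^44 = +1.
Zolotarev: (28|47) = +1, matching the cycle-count sign.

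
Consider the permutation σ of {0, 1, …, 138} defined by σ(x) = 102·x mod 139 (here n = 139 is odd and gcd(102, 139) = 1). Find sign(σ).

-1

Orbit of 81 under x↦102x: [81, 61, 106, 109, 137, 74, 42]… (length divides ord_139(102)).
The orbit structure of x ↦ 102x mod 139: 2 orbits of sizes [138, 1].
139 − 2 = 137 transpositions; sign(π) = (−1)^137 = -1.
Check: (102/139) = -1 by Zolotarev.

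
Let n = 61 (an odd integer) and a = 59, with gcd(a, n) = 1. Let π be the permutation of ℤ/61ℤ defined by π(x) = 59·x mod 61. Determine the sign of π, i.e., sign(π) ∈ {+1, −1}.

Trace 50: π^k(50) = [50, 22, 17, 27, 7, 47, 28] for k=0..6.
The orbit structure of x ↦ 59x mod 61: 2 orbits of sizes [60, 1].
sign(π) = (−1)^{n − #cycles} = (−1)^{61−2} = (−1)^59 = -1.

-1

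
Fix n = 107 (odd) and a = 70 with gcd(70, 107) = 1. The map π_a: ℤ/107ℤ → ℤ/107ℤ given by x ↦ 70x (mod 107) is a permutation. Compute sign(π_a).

Trace 14: π^k(14) = [14, 17, 13, 54, 35, 96, 86] for k=0..6.
The orbit structure of x ↦ 70x mod 107: 2 orbits of sizes [106, 1].
2 cycles on 107: each ℓ→(−1)^(ℓ−1), product (−1)^105 = -1.

-1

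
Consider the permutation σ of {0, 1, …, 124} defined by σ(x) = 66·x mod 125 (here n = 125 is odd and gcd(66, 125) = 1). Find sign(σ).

+1

Start at x=76: 76 → 16 → 56 → 71 → 61 → 26 → 91 → … (one orbit).
Decompose π into cycles: lengths [25, 25, 25, 25, 5, 5, 5, 5, 1, 1, 1, 1, 1] (13 cycles, including the fixed point 0).
sign(π) = (−1)^{n − #cycles} = (−1)^{125−13} = (−1)^112 = +1.
Check: (66/125) = +1 by Zolotarev.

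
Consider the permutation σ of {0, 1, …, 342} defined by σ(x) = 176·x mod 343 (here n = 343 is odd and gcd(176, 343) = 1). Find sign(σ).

+1

Start at x=141: 141 → 120 → 197 → 29 → 302 → 330 → 113 → … (one orbit).
Decompose π into cycles: lengths [49, 49, 49, 49, 49, 49, 7, 7, 7, 7, 7, 7, 1, 1, 1, 1, 1, 1, 1] (19 cycles, including the fixed point 0).
n − c = 343 − 19 = 324; sign = (−1)^324 = +1.
Check: (176/343) = +1 by Zolotarev.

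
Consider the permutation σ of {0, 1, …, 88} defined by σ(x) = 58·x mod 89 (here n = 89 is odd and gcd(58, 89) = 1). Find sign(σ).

-1

Orbit of 54 under x↦58x: [54, 17, 7, 50, 52, 79, 43]… (length divides ord_89(58)).
π_58 has 2 disjoint cycles with lengths [88, 1] on {0,…,88}.
Σ(ℓ_i−1) = 89−2 = 87; sign = (−1)^87 = -1.
Via Zolotarev, sign(π_{58}) = (58|89) = -1.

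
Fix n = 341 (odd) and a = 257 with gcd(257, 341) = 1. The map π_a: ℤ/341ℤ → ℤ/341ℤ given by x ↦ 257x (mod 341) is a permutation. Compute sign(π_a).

+1

Orbit of 328 under x↦257x: [328, 69, 1, 257, 236, 295, 113]… (length divides ord_341(257)).
Decompose π into cycles: lengths [15, 15, 15, 15, 15, 15, 15, 15, 15, 15, 15, 15, 15, 15, 15, 15, 15, 15, 15, 15, 15, 15, 5, 5, 1] (25 cycles, including the fixed point 0).
Σ(ℓ_i−1) = 341−25 = 316; sign = (−1)^316 = +1.
Check: (257/341) = +1 by Zolotarev.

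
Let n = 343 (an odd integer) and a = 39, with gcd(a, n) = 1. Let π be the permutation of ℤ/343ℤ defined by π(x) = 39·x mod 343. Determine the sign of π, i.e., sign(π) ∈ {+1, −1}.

+1

Start at x=22: 22 → 172 → 191 → 246 → 333 → 296 → 225 → … (one orbit).
The orbit structure of x ↦ 39x mod 343: 7 orbits of sizes [147, 147, 21, 21, 3, 3, 1].
Σ(ℓ_i−1) = 343−7 = 336; sign = (−1)^336 = +1.
Zolotarev: (39|343) = +1, matching the cycle-count sign.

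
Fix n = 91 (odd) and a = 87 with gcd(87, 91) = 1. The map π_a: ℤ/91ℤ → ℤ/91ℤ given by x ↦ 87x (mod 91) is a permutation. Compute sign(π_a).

-1

Start at x=16: 16 → 27 → 74 → 68 → 1 → 87 → 16 (one orbit).
Cycle type of π: 6×13 + 3×4 + 1; total 18 cycles.
Σ(ℓ_i−1) = 91−18 = 73; sign = (−1)^73 = -1.
Via Zolotarev, sign(π_{87}) = (87|91) = -1.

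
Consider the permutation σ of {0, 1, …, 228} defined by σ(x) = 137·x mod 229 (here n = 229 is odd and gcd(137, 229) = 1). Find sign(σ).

-1

Start at x=112: 112 → 1 → 137 → 220 → 141 → 81 → 105 → … (one orbit).
2 cycles of lengths [228, 1].
sign(π) = (−1)^{n − #cycles} = (−1)^{229−2} = (−1)^227 = -1.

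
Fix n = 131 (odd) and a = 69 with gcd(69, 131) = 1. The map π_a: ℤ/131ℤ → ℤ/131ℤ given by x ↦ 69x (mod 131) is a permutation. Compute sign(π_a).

Start at x=1: 1 → 69 → 45 → 92 → 60 → 79 → 80 → … (one orbit).
Decompose π into cycles: lengths [26, 26, 26, 26, 26, 1] (6 cycles, including the fixed point 0).
131 − 6 = 125 transpositions; sign(π) = (−1)^125 = -1.
Zolotarev: (69|131) = -1, matching the cycle-count sign.

-1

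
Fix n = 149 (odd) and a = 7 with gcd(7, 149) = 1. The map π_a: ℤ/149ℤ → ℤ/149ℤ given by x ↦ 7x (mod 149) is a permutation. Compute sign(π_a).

+1

Start at x=130: 130 → 16 → 112 → 39 → 124 → 123 → 116 → … (one orbit).
The orbit structure of x ↦ 7x mod 149: 3 orbits of sizes [74, 74, 1].
149 − 3 = 146 transpositions; sign(π) = (−1)^146 = +1.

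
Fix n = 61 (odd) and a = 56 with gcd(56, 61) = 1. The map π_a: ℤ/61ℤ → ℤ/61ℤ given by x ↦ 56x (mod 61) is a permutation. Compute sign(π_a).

+1

Start at x=13: 13 → 57 → 20 → 22 → 12 → 1 → 56 → … (one orbit).
Cycle type of π: 15×4 + 1; total 5 cycles.
n − c = 61 − 5 = 56; sign = (−1)^56 = +1.
Zolotarev: (56|61) = +1, matching the cycle-count sign.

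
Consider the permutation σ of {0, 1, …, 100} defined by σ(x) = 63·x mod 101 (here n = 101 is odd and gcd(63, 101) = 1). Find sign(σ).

-1

Orbit of 33 under x↦63x: [33, 59, 81, 53, 6, 75, 79]… (length divides ord_101(63)).
Decompose π into cycles: lengths [100, 1] (2 cycles, including the fixed point 0).
101 − 2 = 99 transpositions; sign(π) = (−1)^99 = -1.
(63|101)_J = -1 (Zolotarev's lemma cross-check).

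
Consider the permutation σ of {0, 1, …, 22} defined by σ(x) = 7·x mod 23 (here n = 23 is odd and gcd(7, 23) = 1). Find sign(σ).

Start at x=3: 3 → 21 → 9 → 17 → 4 → 5 → 12 → … (one orbit).
Cycle lengths of π_7 on ℤ/23ℤ: [22, 1]; 2 cycles in total.
23 − 2 = 21 transpositions; sign(π) = (−1)^21 = -1.
The Jacobi symbol (7|23) = -1 (Zolotarev) agrees.

-1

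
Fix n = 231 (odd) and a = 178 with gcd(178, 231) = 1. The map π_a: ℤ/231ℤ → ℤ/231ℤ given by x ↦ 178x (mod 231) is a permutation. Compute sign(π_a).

Start at x=76: 76 → 130 → 40 → 190 → 94 → 100 → 13 → … (one orbit).
Cycle lengths of π_178 on ℤ/231ℤ: [30, 30, 30, 30, 30, 30, 10, 10, 10, 6, 6, 6, 1, 1, 1]; 15 cycles in total.
Σ(ℓ_i−1) = 231−15 = 216; sign = (−1)^216 = +1.
Via Zolotarev, sign(π_{178}) = (178|231) = +1.

+1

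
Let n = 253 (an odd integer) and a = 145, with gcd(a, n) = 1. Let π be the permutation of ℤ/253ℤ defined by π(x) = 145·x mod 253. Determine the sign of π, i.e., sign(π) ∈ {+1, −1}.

Start at x=204: 204 → 232 → 244 → 213 → 19 → 225 → 241 → … (one orbit).
Cycle type of π: 110×2 + 22 + 10 + 1; total 5 cycles.
Σ(ℓ_i−1) = 253−5 = 248; sign = (−1)^248 = +1.
Via Zolotarev, sign(π_{145}) = (145|253) = +1.

+1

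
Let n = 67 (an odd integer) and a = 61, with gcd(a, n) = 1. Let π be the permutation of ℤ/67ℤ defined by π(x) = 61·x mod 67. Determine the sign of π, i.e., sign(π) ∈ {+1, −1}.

Orbit of 51 under x↦61x: [51, 29, 27, 39, 34, 64, 18]… (length divides ord_67(61)).
π_61 has 2 disjoint cycles with lengths [66, 1] on {0,…,66}.
67 − 2 = 65 transpositions; sign(π) = (−1)^65 = -1.

-1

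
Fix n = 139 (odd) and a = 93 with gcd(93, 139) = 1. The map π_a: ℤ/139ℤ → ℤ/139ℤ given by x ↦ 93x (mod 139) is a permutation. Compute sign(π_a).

Trace 52: π^k(52) = [52, 110, 83, 74, 71, 70, 116] for k=0..6.
2 cycles of lengths [138, 1].
139 − 2 = 137 transpositions; sign(π) = (−1)^137 = -1.

-1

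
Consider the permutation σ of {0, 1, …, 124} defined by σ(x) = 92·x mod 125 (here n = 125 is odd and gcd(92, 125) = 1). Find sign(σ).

-1

Orbit of 89 under x↦92x: [89, 63, 46, 107, 94, 23, 116]… (length divides ord_125(92)).
Decompose π into cycles: lengths [100, 20, 4, 1] (4 cycles, including the fixed point 0).
sign(π) = (−1)^{n − #cycles} = (−1)^{125−4} = (−1)^121 = -1.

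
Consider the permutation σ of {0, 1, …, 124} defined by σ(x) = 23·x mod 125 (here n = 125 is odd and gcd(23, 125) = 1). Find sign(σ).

Orbit of 24 under x↦23x: [24, 52, 71, 8, 59, 107, 86]… (length divides ord_125(23)).
Cycle lengths of π_23 on ℤ/125ℤ: [100, 20, 4, 1]; 4 cycles in total.
n − c = 125 − 4 = 121; sign = (−1)^121 = -1.
The Jacobi symbol (23|125) = -1 (Zolotarev) agrees.

-1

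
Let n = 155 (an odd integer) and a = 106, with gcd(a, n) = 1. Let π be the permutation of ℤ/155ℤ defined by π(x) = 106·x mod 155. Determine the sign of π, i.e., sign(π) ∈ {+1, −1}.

-1

Start at x=146: 146 → 131 → 91 → 36 → 96 → 101 → 11 → … (one orbit).
π_106 has 10 disjoint cycles with lengths [30, 30, 30, 30, 30, 1, 1, 1, 1, 1] on {0,…,154}.
n − c = 155 − 10 = 145; sign = (−1)^145 = -1.
The Jacobi symbol (106|155) = -1 (Zolotarev) agrees.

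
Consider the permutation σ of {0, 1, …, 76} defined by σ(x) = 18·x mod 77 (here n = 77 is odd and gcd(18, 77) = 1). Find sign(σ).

-1

Orbit of 58 under x↦18x: [58, 43, 4, 72, 64, 74, 23]… (length divides ord_77(18)).
6 cycles of lengths [30, 30, 10, 3, 3, 1].
With 6 cycles on 77 points, sign = (−1)^{77−6} = -1.
Zolotarev: (18|77) = -1, matching the cycle-count sign.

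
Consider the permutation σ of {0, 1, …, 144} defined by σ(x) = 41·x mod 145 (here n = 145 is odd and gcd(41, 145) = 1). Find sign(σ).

Trace 41: π^k(41) = [41, 86, 46, 1] for k=0..3.
Decompose π into cycles: lengths [4, 4, 4, 4, 4, 4, 4, 4, 4, 4, 4, 4, 4, 4, 4, 4, 4, 4, 4, 4, 4, 4, 4, 4, 4, 4, 4, 4, 4, 4, 4, 4, 4, 4, 4, 1, 1, 1, 1, 1] (40 cycles, including the fixed point 0).
145 − 40 = 105 transpositions; sign(π) = (−1)^105 = -1.

-1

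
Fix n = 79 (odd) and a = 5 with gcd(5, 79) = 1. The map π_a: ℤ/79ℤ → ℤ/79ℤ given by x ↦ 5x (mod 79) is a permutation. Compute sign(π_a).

+1

Trace 62: π^k(62) = [62, 73, 49, 8, 40, 42, 52] for k=0..6.
Cycle lengths of π_5 on ℤ/79ℤ: [39, 39, 1]; 3 cycles in total.
With 3 cycles on 79 points, sign = (−1)^{79−3} = +1.
The Jacobi symbol (5|79) = +1 (Zolotarev) agrees.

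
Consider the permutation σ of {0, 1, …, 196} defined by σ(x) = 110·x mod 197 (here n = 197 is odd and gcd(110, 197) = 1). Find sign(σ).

Start at x=183: 183 → 36 → 20 → 33 → 84 → 178 → 77 → … (one orbit).
The orbit structure of x ↦ 110x mod 197: 8 orbits of sizes [28, 28, 28, 28, 28, 28, 28, 1].
n − c = 197 − 8 = 189; sign = (−1)^189 = -1.
Via Zolotarev, sign(π_{110}) = (110|197) = -1.

-1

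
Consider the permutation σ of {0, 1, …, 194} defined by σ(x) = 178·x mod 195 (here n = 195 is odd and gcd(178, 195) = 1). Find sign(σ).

Start at x=16: 16 → 118 → 139 → 172 → 1 → 178 → 94 → … (one orbit).
Decompose π into cycles: lengths [12, 12, 12, 12, 12, 12, 12, 12, 12, 12, 12, 12, 4, 4, 4, 3, 3, 3, 3, 3, 3, 3, 3, 3, 3, 3, 3, 1, 1, 1] (30 cycles, including the fixed point 0).
195 − 30 = 165 transpositions; sign(π) = (−1)^165 = -1.
Check: (178/195) = -1 by Zolotarev.

-1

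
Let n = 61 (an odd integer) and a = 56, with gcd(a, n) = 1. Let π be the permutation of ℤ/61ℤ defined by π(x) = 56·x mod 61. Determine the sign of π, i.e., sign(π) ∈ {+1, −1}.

Orbit of 42 under x↦56x: [42, 34, 13, 57, 20, 22, 12]… (length divides ord_61(56)).
Decompose π into cycles: lengths [15, 15, 15, 15, 1] (5 cycles, including the fixed point 0).
Σ(ℓ_i−1) = 61−5 = 56; sign = (−1)^56 = +1.
Zolotarev: (56|61) = +1, matching the cycle-count sign.

+1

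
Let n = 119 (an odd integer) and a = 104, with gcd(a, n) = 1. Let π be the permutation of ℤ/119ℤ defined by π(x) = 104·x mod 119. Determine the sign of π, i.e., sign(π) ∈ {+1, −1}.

Trace 106: π^k(106) = [106, 76, 50, 83, 64, 111, 1] for k=0..6.
The orbit structure of x ↦ 104x mod 119: 18 orbits of sizes [8, 8, 8, 8, 8, 8, 8, 8, 8, 8, 8, 8, 8, 8, 2, 2, 2, 1].
Σ(ℓ_i−1) = 119−18 = 101; sign = (−1)^101 = -1.

-1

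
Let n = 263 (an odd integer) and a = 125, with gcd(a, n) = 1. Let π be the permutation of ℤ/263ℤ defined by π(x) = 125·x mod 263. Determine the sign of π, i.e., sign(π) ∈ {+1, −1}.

Start at x=249: 249 → 91 → 66 → 97 → 27 → 219 → 23 → … (one orbit).
2 cycles of lengths [262, 1].
With 2 cycles on 263 points, sign = (−1)^{263−2} = -1.
(125|263)_J = -1 (Zolotarev's lemma cross-check).

-1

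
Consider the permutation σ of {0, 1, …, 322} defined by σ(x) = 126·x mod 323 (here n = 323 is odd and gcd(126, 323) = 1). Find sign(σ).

+1

Trace 191: π^k(191) = [191, 164, 315, 284, 254, 27, 172] for k=0..6.
π_126 has 11 disjoint cycles with lengths [48, 48, 48, 48, 48, 48, 16, 6, 6, 6, 1] on {0,…,322}.
With 11 cycles on 323 points, sign = (−1)^{323−11} = +1.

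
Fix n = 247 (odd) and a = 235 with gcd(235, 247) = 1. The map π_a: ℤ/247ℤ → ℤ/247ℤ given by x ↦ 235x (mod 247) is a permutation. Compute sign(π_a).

+1

Orbit of 1 under x↦235x: [1, 235, 144]… (length divides ord_247(235)).
π_235 has 91 disjoint cycles with lengths [3, 3, 3, 3, 3, 3, 3, 3, 3, 3, 3, 3, 3, 3, 3, 3, 3, 3, 3, 3, 3, 3, 3, 3, 3, 3, 3, 3, 3, 3, 3, 3, 3, 3, 3, 3, 3, 3, 3, 3, 3, 3, 3, 3, 3, 3, 3, 3, 3, 3, 3, 3, 3, 3, 3, 3, 3, 3, 3, 3, 3, 3, 3, 3, 3, 3, 3, 3, 3, 3, 3, 3, 3, 3, 3, 3, 3, 3, 1, 1, 1, 1, 1, 1, 1, 1, 1, 1, 1, 1, 1] on {0,…,246}.
With 91 cycles on 247 points, sign = (−1)^{247−91} = +1.
(235|247)_J = +1 (Zolotarev's lemma cross-check).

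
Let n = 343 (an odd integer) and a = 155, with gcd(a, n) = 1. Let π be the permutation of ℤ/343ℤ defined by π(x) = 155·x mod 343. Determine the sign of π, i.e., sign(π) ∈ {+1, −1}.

+1

Trace 15: π^k(15) = [15, 267, 225, 232, 288, 50, 204] for k=0..6.
Cycle lengths of π_155 on ℤ/343ℤ: [49, 49, 49, 49, 49, 49, 7, 7, 7, 7, 7, 7, 1, 1, 1, 1, 1, 1, 1]; 19 cycles in total.
n − c = 343 − 19 = 324; sign = (−1)^324 = +1.
The Jacobi symbol (155|343) = +1 (Zolotarev) agrees.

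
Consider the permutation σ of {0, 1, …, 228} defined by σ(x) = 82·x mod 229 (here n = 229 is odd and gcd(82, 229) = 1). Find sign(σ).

+1

Orbit of 3 under x↦82x: [3, 17, 20, 37, 57, 94, 151]… (length divides ord_229(82)).
Cycle lengths of π_82 on ℤ/229ℤ: [57, 57, 57, 57, 1]; 5 cycles in total.
5 cycles on 229: each ℓ→(−1)^(ℓ−1), product (−1)^224 = +1.
Check: (82/229) = +1 by Zolotarev.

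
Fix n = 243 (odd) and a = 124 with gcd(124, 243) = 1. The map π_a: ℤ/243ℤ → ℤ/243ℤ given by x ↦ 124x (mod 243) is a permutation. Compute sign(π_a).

Trace 121: π^k(121) = [121, 181, 88, 220, 64, 160, 157] for k=0..6.
π_124 has 11 disjoint cycles with lengths [81, 81, 27, 27, 9, 9, 3, 3, 1, 1, 1] on {0,…,242}.
n − c = 243 − 11 = 232; sign = (−1)^232 = +1.
(124|243)_J = +1 (Zolotarev's lemma cross-check).

+1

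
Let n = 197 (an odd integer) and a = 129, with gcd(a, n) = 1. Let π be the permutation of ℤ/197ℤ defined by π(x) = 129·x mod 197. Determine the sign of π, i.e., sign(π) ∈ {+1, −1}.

-1

Start at x=20: 20 → 19 → 87 → 191 → 14 → 33 → 120 → … (one orbit).
π_129 has 8 disjoint cycles with lengths [28, 28, 28, 28, 28, 28, 28, 1] on {0,…,196}.
197 − 8 = 189 transpositions; sign(π) = (−1)^189 = -1.
The Jacobi symbol (129|197) = -1 (Zolotarev) agrees.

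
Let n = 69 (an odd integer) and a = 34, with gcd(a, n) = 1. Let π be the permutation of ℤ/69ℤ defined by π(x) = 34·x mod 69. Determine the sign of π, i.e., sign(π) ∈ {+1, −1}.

-1

Start at x=28: 28 → 55 → 7 → 31 → 19 → 25 → 22 → … (one orbit).
6 cycles of lengths [22, 22, 22, 1, 1, 1].
n − c = 69 − 6 = 63; sign = (−1)^63 = -1.
The Jacobi symbol (34|69) = -1 (Zolotarev) agrees.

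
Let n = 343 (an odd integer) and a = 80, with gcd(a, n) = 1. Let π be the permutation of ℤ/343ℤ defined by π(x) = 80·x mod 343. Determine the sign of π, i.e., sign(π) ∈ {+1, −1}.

Trace 146: π^k(146) = [146, 18, 68, 295, 276, 128, 293] for k=0..6.
16 cycles of lengths [42, 42, 42, 42, 42, 42, 42, 6, 6, 6, 6, 6, 6, 6, 6, 1].
16 cycles on 343: each ℓ→(−1)^(ℓ−1), product (−1)^327 = -1.
Via Zolotarev, sign(π_{80}) = (80|343) = -1.

-1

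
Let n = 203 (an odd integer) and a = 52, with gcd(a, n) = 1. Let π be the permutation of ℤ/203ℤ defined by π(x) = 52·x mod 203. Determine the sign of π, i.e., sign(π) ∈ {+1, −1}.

-1

Trace 199: π^k(199) = [199, 198, 146, 81, 152, 190, 136] for k=0..6.
Cycle type of π: 42×4 + 7×4 + 6 + 1; total 10 cycles.
n − c = 203 − 10 = 193; sign = (−1)^193 = -1.
The Jacobi symbol (52|203) = -1 (Zolotarev) agrees.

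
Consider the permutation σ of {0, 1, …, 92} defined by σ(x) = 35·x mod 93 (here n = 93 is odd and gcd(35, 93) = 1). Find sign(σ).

-1

Orbit of 47 under x↦35x: [47, 64, 8, 1, 35, 16, 2]… (length divides ord_93(35)).
14 cycles of lengths [10, 10, 10, 10, 10, 10, 5, 5, 5, 5, 5, 5, 2, 1].
14 cycles on 93: each ℓ→(−1)^(ℓ−1), product (−1)^79 = -1.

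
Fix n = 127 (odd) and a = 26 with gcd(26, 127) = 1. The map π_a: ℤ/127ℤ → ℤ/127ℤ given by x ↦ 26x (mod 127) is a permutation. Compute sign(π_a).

+1

Orbit of 2 under x↦26x: [2, 52, 82, 100, 60, 36, 47]… (length divides ord_127(26)).
π_26 has 3 disjoint cycles with lengths [63, 63, 1] on {0,…,126}.
127 − 3 = 124 transpositions; sign(π) = (−1)^124 = +1.
The Jacobi symbol (26|127) = +1 (Zolotarev) agrees.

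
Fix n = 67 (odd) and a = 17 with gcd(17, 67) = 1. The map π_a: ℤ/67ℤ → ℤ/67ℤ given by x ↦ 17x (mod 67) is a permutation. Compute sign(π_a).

Orbit of 19 under x↦17x: [19, 55, 64, 16, 4, 1, 17]… (length divides ord_67(17)).
The orbit structure of x ↦ 17x mod 67: 3 orbits of sizes [33, 33, 1].
With 3 cycles on 67 points, sign = (−1)^{67−3} = +1.

+1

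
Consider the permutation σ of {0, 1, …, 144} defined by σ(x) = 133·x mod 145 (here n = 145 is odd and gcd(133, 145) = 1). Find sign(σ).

+1

Orbit of 133 under x↦133x: [133, 144, 12, 1]… (length divides ord_145(133)).
The orbit structure of x ↦ 133x mod 145: 37 orbits of sizes [4, 4, 4, 4, 4, 4, 4, 4, 4, 4, 4, 4, 4, 4, 4, 4, 4, 4, 4, 4, 4, 4, 4, 4, 4, 4, 4, 4, 4, 4, 4, 4, 4, 4, 4, 4, 1].
n − c = 145 − 37 = 108; sign = (−1)^108 = +1.
Check: (133/145) = +1 by Zolotarev.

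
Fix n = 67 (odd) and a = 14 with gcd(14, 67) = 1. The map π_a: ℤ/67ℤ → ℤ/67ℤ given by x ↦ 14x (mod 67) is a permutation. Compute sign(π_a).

+1

Start at x=1: 1 → 14 → 62 → 64 → 25 → 15 → 9 → … (one orbit).
Decompose π into cycles: lengths [11, 11, 11, 11, 11, 11, 1] (7 cycles, including the fixed point 0).
67 − 7 = 60 transpositions; sign(π) = (−1)^60 = +1.
The Jacobi symbol (14|67) = +1 (Zolotarev) agrees.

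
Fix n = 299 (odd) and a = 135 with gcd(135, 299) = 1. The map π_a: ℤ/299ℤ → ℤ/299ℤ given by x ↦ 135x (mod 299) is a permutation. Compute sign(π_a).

+1

Start at x=209: 209 → 109 → 64 → 268 → 1 → 135 → 285 → … (one orbit).
Cycle lengths of π_135 on ℤ/299ℤ: [44, 44, 44, 44, 44, 44, 22, 4, 4, 4, 1]; 11 cycles in total.
n − c = 299 − 11 = 288; sign = (−1)^288 = +1.
Zolotarev: (135|299) = +1, matching the cycle-count sign.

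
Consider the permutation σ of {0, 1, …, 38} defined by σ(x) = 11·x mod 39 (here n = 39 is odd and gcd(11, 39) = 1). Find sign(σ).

Trace 32: π^k(32) = [32, 1, 11, 4, 5, 16, 20] for k=0..6.
Decompose π into cycles: lengths [12, 12, 12, 2, 1] (5 cycles, including the fixed point 0).
Σ(ℓ_i−1) = 39−5 = 34; sign = (−1)^34 = +1.

+1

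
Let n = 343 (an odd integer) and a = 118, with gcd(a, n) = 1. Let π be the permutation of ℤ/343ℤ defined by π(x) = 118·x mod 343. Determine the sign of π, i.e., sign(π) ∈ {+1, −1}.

-1

Trace 92: π^k(92) = [92, 223, 246, 216, 106, 160, 15] for k=0..6.
Decompose π into cycles: lengths [98, 98, 98, 14, 14, 14, 2, 2, 2, 1] (10 cycles, including the fixed point 0).
With 10 cycles on 343 points, sign = (−1)^{343−10} = -1.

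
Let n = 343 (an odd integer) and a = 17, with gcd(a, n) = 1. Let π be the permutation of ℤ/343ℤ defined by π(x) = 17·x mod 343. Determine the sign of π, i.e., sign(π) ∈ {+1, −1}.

-1

Orbit of 160 under x↦17x: [160, 319, 278, 267, 80, 331, 139]… (length divides ord_343(17)).
The orbit structure of x ↦ 17x mod 343: 4 orbits of sizes [294, 42, 6, 1].
Σ(ℓ_i−1) = 343−4 = 339; sign = (−1)^339 = -1.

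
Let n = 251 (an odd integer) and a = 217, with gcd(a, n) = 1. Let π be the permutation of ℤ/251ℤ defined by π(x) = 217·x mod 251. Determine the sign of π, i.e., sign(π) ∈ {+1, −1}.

+1

Orbit of 192 under x↦217x: [192, 249, 68, 198, 45, 227, 63]… (length divides ord_251(217)).
The orbit structure of x ↦ 217x mod 251: 3 orbits of sizes [125, 125, 1].
3 cycles on 251: each ℓ→(−1)^(ℓ−1), product (−1)^248 = +1.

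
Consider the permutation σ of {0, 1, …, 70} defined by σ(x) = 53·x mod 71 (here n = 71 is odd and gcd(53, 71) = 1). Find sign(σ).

-1

Start at x=54: 54 → 22 → 30 → 28 → 64 → 55 → 4 → … (one orbit).
The orbit structure of x ↦ 53x mod 71: 2 orbits of sizes [70, 1].
71 − 2 = 69 transpositions; sign(π) = (−1)^69 = -1.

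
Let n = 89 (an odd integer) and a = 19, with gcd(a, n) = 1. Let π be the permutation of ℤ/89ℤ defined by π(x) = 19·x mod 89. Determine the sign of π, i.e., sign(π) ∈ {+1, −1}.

Start at x=76: 76 → 20 → 24 → 11 → 31 → 55 → 66 → … (one orbit).
Decompose π into cycles: lengths [88, 1] (2 cycles, including the fixed point 0).
2 cycles on 89: each ℓ→(−1)^(ℓ−1), product (−1)^87 = -1.
The Jacobi symbol (19|89) = -1 (Zolotarev) agrees.

-1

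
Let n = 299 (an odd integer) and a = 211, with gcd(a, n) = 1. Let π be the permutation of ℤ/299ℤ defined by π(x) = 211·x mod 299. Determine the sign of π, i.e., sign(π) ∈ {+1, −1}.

+1

Orbit of 269 under x↦211x: [269, 248, 3, 35, 209, 146, 9]… (length divides ord_299(211)).
The orbit structure of x ↦ 211x mod 299: 15 orbits of sizes [33, 33, 33, 33, 33, 33, 33, 33, 11, 11, 3, 3, 3, 3, 1].
With 15 cycles on 299 points, sign = (−1)^{299−15} = +1.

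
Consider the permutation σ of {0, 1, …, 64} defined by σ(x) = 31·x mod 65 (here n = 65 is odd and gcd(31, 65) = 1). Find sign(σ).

Orbit of 31 under x↦31x: [31, 51, 21, 1]… (length divides ord_65(31)).
The orbit structure of x ↦ 31x mod 65: 20 orbits of sizes [4, 4, 4, 4, 4, 4, 4, 4, 4, 4, 4, 4, 4, 4, 4, 1, 1, 1, 1, 1].
With 20 cycles on 65 points, sign = (−1)^{65−20} = -1.
Check: (31/65) = -1 by Zolotarev.

-1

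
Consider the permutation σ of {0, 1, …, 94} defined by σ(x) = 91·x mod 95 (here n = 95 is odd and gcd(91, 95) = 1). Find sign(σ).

-1

Start at x=1: 1 → 91 → 16 → 31 → 66 → 21 → 11 → … (one orbit).
10 cycles of lengths [18, 18, 18, 18, 18, 1, 1, 1, 1, 1].
10 cycles on 95: each ℓ→(−1)^(ℓ−1), product (−1)^85 = -1.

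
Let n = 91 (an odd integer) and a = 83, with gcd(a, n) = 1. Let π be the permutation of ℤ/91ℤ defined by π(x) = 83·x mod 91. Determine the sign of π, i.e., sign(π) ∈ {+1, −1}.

Start at x=83: 83 → 64 → 34 → 1 → 83 (one orbit).
Cycle type of π: 4×21 + 2×3 + 1; total 25 cycles.
Σ(ℓ_i−1) = 91−25 = 66; sign = (−1)^66 = +1.

+1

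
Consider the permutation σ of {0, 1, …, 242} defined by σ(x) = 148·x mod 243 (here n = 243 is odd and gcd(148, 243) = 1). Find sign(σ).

+1

Orbit of 61 under x↦148x: [61, 37, 130, 43, 46, 4, 106]… (length divides ord_243(148)).
Decompose π into cycles: lengths [81, 81, 27, 27, 9, 9, 3, 3, 1, 1, 1] (11 cycles, including the fixed point 0).
11 cycles on 243: each ℓ→(−1)^(ℓ−1), product (−1)^232 = +1.
Via Zolotarev, sign(π_{148}) = (148|243) = +1.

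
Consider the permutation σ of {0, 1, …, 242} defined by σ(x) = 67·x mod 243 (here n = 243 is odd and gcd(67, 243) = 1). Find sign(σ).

+1

Start at x=52: 52 → 82 → 148 → 196 → 10 → 184 → 178 → … (one orbit).
Decompose π into cycles: lengths [81, 81, 27, 27, 9, 9, 3, 3, 1, 1, 1] (11 cycles, including the fixed point 0).
11 cycles on 243: each ℓ→(−1)^(ℓ−1), product (−1)^232 = +1.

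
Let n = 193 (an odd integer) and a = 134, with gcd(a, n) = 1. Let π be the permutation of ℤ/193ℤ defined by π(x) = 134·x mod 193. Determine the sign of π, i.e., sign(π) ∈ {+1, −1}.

+1

Start at x=48: 48 → 63 → 143 → 55 → 36 → 192 → 59 → … (one orbit).
The orbit structure of x ↦ 134x mod 193: 5 orbits of sizes [48, 48, 48, 48, 1].
5 cycles on 193: each ℓ→(−1)^(ℓ−1), product (−1)^188 = +1.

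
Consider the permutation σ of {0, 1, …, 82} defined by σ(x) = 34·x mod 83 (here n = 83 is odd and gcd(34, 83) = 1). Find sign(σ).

Trace 37: π^k(37) = [37, 13, 27, 5, 4, 53, 59] for k=0..6.
Cycle lengths of π_34 on ℤ/83ℤ: [82, 1]; 2 cycles in total.
sign(π) = (−1)^{n − #cycles} = (−1)^{83−2} = (−1)^81 = -1.

-1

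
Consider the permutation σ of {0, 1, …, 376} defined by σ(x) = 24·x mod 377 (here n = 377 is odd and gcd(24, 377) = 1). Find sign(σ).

Start at x=281: 281 → 335 → 123 → 313 → 349 → 82 → 83 → … (one orbit).
The orbit structure of x ↦ 24x mod 377: 10 orbits of sizes [84, 84, 84, 84, 12, 7, 7, 7, 7, 1].
n − c = 377 − 10 = 367; sign = (−1)^367 = -1.
Via Zolotarev, sign(π_{24}) = (24|377) = -1.

-1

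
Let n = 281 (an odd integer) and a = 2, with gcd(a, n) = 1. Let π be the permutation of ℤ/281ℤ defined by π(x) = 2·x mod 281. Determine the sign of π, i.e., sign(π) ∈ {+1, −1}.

+1

Trace 236: π^k(236) = [236, 191, 101, 202, 123, 246, 211] for k=0..6.
π_2 has 5 disjoint cycles with lengths [70, 70, 70, 70, 1] on {0,…,280}.
sign(π) = (−1)^{n − #cycles} = (−1)^{281−5} = (−1)^276 = +1.
The Jacobi symbol (2|281) = +1 (Zolotarev) agrees.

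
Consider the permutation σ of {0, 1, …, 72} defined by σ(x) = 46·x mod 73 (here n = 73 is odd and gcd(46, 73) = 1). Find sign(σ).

+1

Start at x=27: 27 → 1 → 46 → 72 → 27 (one orbit).
19 cycles of lengths [4, 4, 4, 4, 4, 4, 4, 4, 4, 4, 4, 4, 4, 4, 4, 4, 4, 4, 1].
n − c = 73 − 19 = 54; sign = (−1)^54 = +1.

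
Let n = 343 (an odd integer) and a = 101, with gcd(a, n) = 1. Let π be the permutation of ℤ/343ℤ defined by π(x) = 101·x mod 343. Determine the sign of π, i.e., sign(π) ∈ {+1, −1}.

-1

Orbit of 145 under x↦101x: [145, 239, 129, 338, 181, 102, 12]… (length divides ord_343(101)).
Cycle type of π: 294 + 42 + 6 + 1; total 4 cycles.
Σ(ℓ_i−1) = 343−4 = 339; sign = (−1)^339 = -1.
Via Zolotarev, sign(π_{101}) = (101|343) = -1.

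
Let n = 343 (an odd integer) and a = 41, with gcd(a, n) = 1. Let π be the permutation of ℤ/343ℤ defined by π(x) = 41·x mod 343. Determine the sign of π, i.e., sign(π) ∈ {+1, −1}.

-1

Orbit of 92 under x↦41x: [92, 342, 302, 34, 22, 216, 281]… (length divides ord_343(41)).
10 cycles of lengths [98, 98, 98, 14, 14, 14, 2, 2, 2, 1].
Σ(ℓ_i−1) = 343−10 = 333; sign = (−1)^333 = -1.
Via Zolotarev, sign(π_{41}) = (41|343) = -1.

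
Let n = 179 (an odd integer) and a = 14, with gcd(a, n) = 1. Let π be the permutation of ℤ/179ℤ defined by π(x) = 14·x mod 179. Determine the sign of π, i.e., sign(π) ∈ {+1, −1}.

+1

Start at x=16: 16 → 45 → 93 → 49 → 149 → 117 → 27 → … (one orbit).
Decompose π into cycles: lengths [89, 89, 1] (3 cycles, including the fixed point 0).
3 cycles on 179: each ℓ→(−1)^(ℓ−1), product (−1)^176 = +1.
Zolotarev: (14|179) = +1, matching the cycle-count sign.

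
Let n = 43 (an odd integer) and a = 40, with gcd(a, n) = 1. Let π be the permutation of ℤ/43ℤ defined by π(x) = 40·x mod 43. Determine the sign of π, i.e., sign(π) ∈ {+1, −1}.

+1

Trace 17: π^k(17) = [17, 35, 24, 14, 1, 40, 9] for k=0..6.
Cycle type of π: 21×2 + 1; total 3 cycles.
sign(π) = (−1)^{n − #cycles} = (−1)^{43−3} = (−1)^40 = +1.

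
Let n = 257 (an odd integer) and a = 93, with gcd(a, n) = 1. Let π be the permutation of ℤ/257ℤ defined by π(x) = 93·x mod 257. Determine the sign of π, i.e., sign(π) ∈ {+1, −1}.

Start at x=131: 131 → 104 → 163 → 253 → 142 → 99 → 212 → … (one orbit).
Cycle type of π: 256 + 1; total 2 cycles.
Σ(ℓ_i−1) = 257−2 = 255; sign = (−1)^255 = -1.
Zolotarev: (93|257) = -1, matching the cycle-count sign.

-1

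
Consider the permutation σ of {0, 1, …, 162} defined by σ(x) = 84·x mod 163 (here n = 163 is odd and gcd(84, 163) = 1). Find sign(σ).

Start at x=49: 49 → 41 → 21 → 134 → 9 → 104 → 97 → … (one orbit).
3 cycles of lengths [81, 81, 1].
3 cycles on 163: each ℓ→(−1)^(ℓ−1), product (−1)^160 = +1.
Zolotarev: (84|163) = +1, matching the cycle-count sign.

+1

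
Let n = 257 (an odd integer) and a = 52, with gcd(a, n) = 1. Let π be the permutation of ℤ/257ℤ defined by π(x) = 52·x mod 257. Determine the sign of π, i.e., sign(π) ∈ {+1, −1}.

+1

Start at x=178: 178 → 4 → 208 → 22 → 116 → 121 → 124 → … (one orbit).
Cycle type of π: 128×2 + 1; total 3 cycles.
sign(π) = (−1)^{n − #cycles} = (−1)^{257−3} = (−1)^254 = +1.
(52|257)_J = +1 (Zolotarev's lemma cross-check).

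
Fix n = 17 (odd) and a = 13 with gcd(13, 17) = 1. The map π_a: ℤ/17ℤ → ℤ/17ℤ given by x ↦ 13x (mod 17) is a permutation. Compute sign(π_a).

Orbit of 1 under x↦13x: [1, 13, 16, 4]… (length divides ord_17(13)).
Decompose π into cycles: lengths [4, 4, 4, 4, 1] (5 cycles, including the fixed point 0).
n − c = 17 − 5 = 12; sign = (−1)^12 = +1.

+1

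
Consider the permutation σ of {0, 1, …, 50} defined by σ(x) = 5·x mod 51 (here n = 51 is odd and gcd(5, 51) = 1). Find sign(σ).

Start at x=44: 44 → 16 → 29 → 43 → 11 → 4 → 20 → … (one orbit).
The orbit structure of x ↦ 5x mod 51: 5 orbits of sizes [16, 16, 16, 2, 1].
sign(π) = (−1)^{n − #cycles} = (−1)^{51−5} = (−1)^46 = +1.
(5|51)_J = +1 (Zolotarev's lemma cross-check).

+1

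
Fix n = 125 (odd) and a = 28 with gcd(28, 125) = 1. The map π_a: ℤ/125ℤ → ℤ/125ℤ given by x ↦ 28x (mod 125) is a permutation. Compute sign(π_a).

-1

Start at x=19: 19 → 32 → 21 → 88 → 89 → 117 → 26 → … (one orbit).
The orbit structure of x ↦ 28x mod 125: 4 orbits of sizes [100, 20, 4, 1].
4 cycles on 125: each ℓ→(−1)^(ℓ−1), product (−1)^121 = -1.
(28|125)_J = -1 (Zolotarev's lemma cross-check).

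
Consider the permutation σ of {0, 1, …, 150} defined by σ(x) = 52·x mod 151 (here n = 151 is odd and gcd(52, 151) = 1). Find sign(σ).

-1

Trace 149: π^k(149) = [149, 47, 28, 97, 61, 1, 52] for k=0..6.
The orbit structure of x ↦ 52x mod 151: 2 orbits of sizes [150, 1].
Σ(ℓ_i−1) = 151−2 = 149; sign = (−1)^149 = -1.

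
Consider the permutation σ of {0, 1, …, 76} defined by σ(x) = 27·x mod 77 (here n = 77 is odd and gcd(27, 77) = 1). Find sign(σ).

Trace 69: π^k(69) = [69, 15, 20, 1, 27, 36, 48] for k=0..6.
12 cycles of lengths [10, 10, 10, 10, 10, 10, 5, 5, 2, 2, 2, 1].
Σ(ℓ_i−1) = 77−12 = 65; sign = (−1)^65 = -1.

-1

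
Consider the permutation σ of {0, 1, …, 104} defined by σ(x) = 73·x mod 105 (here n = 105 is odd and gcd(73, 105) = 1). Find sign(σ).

+1

Start at x=13: 13 → 4 → 82 → 1 → 73 → 79 → 97 → … (one orbit).
The orbit structure of x ↦ 73x mod 105: 15 orbits of sizes [12, 12, 12, 12, 12, 12, 6, 6, 6, 4, 4, 4, 1, 1, 1].
sign(π) = (−1)^{n − #cycles} = (−1)^{105−15} = (−1)^90 = +1.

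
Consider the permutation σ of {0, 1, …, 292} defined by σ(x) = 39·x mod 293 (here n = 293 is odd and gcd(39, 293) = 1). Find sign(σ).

+1

Orbit of 258 under x↦39x: [258, 100, 91, 33, 115, 90, 287]… (length divides ord_293(39)).
Cycle type of π: 73×4 + 1; total 5 cycles.
5 cycles on 293: each ℓ→(−1)^(ℓ−1), product (−1)^288 = +1.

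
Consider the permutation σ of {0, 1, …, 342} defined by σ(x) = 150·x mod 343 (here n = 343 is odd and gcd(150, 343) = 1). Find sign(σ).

Orbit of 304 under x↦150x: [304, 324, 237, 221, 222, 29, 234]… (length divides ord_343(150)).
Decompose π into cycles: lengths [294, 42, 6, 1] (4 cycles, including the fixed point 0).
4 cycles on 343: each ℓ→(−1)^(ℓ−1), product (−1)^339 = -1.
(150|343)_J = -1 (Zolotarev's lemma cross-check).

-1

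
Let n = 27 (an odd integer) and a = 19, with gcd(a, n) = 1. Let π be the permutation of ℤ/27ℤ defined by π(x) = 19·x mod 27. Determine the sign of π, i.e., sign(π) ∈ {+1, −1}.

+1

Orbit of 1 under x↦19x: [1, 19, 10]… (length divides ord_27(19)).
Cycle type of π: 3×6 + 1×9; total 15 cycles.
n − c = 27 − 15 = 12; sign = (−1)^12 = +1.
Via Zolotarev, sign(π_{19}) = (19|27) = +1.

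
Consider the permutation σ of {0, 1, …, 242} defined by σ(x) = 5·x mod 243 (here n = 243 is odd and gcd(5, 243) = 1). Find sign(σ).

Start at x=230: 230 → 178 → 161 → 76 → 137 → 199 → 23 → … (one orbit).
Cycle lengths of π_5 on ℤ/243ℤ: [162, 54, 18, 6, 2, 1]; 6 cycles in total.
sign(π) = (−1)^{n − #cycles} = (−1)^{243−6} = (−1)^237 = -1.

-1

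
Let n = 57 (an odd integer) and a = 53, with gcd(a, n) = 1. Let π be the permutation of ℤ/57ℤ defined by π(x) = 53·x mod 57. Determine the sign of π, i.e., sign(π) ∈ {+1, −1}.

Start at x=43: 43 → 56 → 4 → 41 → 7 → 29 → 55 → … (one orbit).
Decompose π into cycles: lengths [18, 18, 18, 2, 1] (5 cycles, including the fixed point 0).
sign(π) = (−1)^{n − #cycles} = (−1)^{57−5} = (−1)^52 = +1.
(53|57)_J = +1 (Zolotarev's lemma cross-check).

+1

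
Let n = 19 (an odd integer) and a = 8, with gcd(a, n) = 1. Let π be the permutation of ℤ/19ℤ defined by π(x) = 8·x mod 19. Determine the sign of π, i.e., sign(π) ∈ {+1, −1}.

-1

Trace 12: π^k(12) = [12, 1, 8, 7, 18, 11] for k=0..5.
4 cycles of lengths [6, 6, 6, 1].
With 4 cycles on 19 points, sign = (−1)^{19−4} = -1.
(8|19)_J = -1 (Zolotarev's lemma cross-check).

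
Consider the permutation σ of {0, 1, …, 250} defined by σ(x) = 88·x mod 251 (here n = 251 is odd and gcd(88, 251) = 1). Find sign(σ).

+1

Trace 27: π^k(27) = [27, 117, 5, 189, 66, 35, 68] for k=0..6.
Decompose π into cycles: lengths [125, 125, 1] (3 cycles, including the fixed point 0).
3 cycles on 251: each ℓ→(−1)^(ℓ−1), product (−1)^248 = +1.
The Jacobi symbol (88|251) = +1 (Zolotarev) agrees.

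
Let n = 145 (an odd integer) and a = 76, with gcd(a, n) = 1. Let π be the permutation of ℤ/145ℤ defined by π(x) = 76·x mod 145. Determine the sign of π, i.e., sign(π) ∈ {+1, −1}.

-1

Trace 51: π^k(51) = [51, 106, 81, 66, 86, 11, 111] for k=0..6.
The orbit structure of x ↦ 76x mod 145: 10 orbits of sizes [28, 28, 28, 28, 28, 1, 1, 1, 1, 1].
With 10 cycles on 145 points, sign = (−1)^{145−10} = -1.
(76|145)_J = -1 (Zolotarev's lemma cross-check).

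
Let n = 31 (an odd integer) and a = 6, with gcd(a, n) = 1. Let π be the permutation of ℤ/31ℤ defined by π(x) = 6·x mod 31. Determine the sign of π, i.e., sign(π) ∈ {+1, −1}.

Trace 6: π^k(6) = [6, 5, 30, 25, 26, 1] for k=0..5.
6 cycles of lengths [6, 6, 6, 6, 6, 1].
6 cycles on 31: each ℓ→(−1)^(ℓ−1), product (−1)^25 = -1.
Via Zolotarev, sign(π_{6}) = (6|31) = -1.

-1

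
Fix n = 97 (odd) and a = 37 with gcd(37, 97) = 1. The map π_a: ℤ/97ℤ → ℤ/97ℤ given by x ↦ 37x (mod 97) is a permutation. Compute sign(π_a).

-1

Orbit of 6 under x↦37x: [6, 28, 66, 17, 47, 90, 32]… (length divides ord_97(37)).
Cycle type of π: 96 + 1; total 2 cycles.
n − c = 97 − 2 = 95; sign = (−1)^95 = -1.
(37|97)_J = -1 (Zolotarev's lemma cross-check).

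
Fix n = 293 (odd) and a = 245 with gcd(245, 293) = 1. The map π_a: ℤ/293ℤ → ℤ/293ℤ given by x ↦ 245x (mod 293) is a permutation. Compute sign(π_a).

Start at x=159: 159 → 279 → 86 → 267 → 76 → 161 → 183 → … (one orbit).
Decompose π into cycles: lengths [292, 1] (2 cycles, including the fixed point 0).
n − c = 293 − 2 = 291; sign = (−1)^291 = -1.

-1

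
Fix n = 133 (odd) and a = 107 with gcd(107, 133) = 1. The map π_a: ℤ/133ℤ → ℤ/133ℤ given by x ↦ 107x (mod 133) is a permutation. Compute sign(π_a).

-1

Trace 107: π^k(107) = [107, 11, 113, 121, 46, 1] for k=0..5.
Decompose π into cycles: lengths [6, 6, 6, 6, 6, 6, 6, 6, 6, 6, 6, 6, 6, 6, 6, 6, 6, 6, 6, 6, 6, 3, 3, 1] (24 cycles, including the fixed point 0).
n − c = 133 − 24 = 109; sign = (−1)^109 = -1.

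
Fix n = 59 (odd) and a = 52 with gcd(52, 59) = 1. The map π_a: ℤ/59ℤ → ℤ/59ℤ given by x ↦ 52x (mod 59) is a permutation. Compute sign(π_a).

Trace 30: π^k(30) = [30, 26, 54, 35, 50, 4, 31] for k=0..6.
π_52 has 2 disjoint cycles with lengths [58, 1] on {0,…,58}.
59 − 2 = 57 transpositions; sign(π) = (−1)^57 = -1.

-1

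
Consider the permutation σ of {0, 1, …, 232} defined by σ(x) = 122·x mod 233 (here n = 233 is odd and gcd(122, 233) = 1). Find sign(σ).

-1

Start at x=19: 19 → 221 → 167 → 103 → 217 → 145 → 215 → … (one orbit).
2 cycles of lengths [232, 1].
n − c = 233 − 2 = 231; sign = (−1)^231 = -1.
The Jacobi symbol (122|233) = -1 (Zolotarev) agrees.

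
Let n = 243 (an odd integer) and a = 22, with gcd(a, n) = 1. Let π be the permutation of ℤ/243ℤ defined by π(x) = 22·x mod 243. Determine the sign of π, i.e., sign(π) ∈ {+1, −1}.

+1

Trace 205: π^k(205) = [205, 136, 76, 214, 91, 58, 61] for k=0..6.
π_22 has 11 disjoint cycles with lengths [81, 81, 27, 27, 9, 9, 3, 3, 1, 1, 1] on {0,…,242}.
sign(π) = (−1)^{n − #cycles} = (−1)^{243−11} = (−1)^232 = +1.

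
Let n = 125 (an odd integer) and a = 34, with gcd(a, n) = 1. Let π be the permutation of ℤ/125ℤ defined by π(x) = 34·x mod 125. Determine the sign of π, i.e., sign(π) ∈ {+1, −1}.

+1

Orbit of 106 under x↦34x: [106, 104, 36, 99, 116, 69, 96]… (length divides ord_125(34)).
π_34 has 7 disjoint cycles with lengths [50, 50, 10, 10, 2, 2, 1] on {0,…,124}.
n − c = 125 − 7 = 118; sign = (−1)^118 = +1.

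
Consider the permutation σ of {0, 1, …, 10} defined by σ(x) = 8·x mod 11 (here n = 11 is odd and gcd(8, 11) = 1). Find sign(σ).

-1

Trace 4: π^k(4) = [4, 10, 3, 2, 5, 7, 1] for k=0..6.
Cycle lengths of π_8 on ℤ/11ℤ: [10, 1]; 2 cycles in total.
n − c = 11 − 2 = 9; sign = (−1)^9 = -1.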